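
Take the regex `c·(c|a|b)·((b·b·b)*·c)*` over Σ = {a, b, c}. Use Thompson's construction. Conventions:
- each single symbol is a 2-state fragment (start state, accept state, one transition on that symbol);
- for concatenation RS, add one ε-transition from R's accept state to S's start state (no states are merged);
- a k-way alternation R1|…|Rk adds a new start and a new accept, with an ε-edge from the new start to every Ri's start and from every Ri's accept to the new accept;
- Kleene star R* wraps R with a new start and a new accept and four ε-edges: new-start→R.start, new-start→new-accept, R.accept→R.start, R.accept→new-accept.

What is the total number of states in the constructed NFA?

22

Per subexpression:
Each of the 8 symbol leaves contributes a 2-state fragment.
  c|a|b → 8 states
  b·b·b → 6 states
  (b·b·b)* → 8 states
  (b·b·b)*·c → 10 states
  ((b·b·b)*·c)* → 12 states
  c·(c|a|b)·((b·b·b)*·c)* → 22 states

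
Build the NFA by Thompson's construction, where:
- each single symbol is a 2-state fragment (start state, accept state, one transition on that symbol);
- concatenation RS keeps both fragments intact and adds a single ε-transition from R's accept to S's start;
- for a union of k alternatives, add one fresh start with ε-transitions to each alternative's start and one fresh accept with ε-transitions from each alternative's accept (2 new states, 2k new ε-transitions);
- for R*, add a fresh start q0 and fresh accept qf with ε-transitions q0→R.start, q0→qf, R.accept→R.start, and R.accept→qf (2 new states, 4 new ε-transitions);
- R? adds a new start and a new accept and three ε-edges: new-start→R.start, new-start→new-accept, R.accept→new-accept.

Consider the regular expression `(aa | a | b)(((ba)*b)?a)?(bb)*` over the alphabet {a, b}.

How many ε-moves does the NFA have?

27

Building bottom-up:
Each of the 10 symbol leaves contributes 0 ε-transitions.
  aa → 1 ε-transition
  aa | a | b → 7 ε-transitions
  ba → 1 ε-transition
  (ba)* → 5 ε-transitions
  (ba)*b → 6 ε-transitions
  ((ba)*b)? → 9 ε-transitions
  ((ba)*b)?a → 10 ε-transitions
  (((ba)*b)?a)? → 13 ε-transitions
  bb → 1 ε-transition
  (bb)* → 5 ε-transitions
  (aa | a | b)(((ba)*b)?a)?(bb)* → 27 ε-transitions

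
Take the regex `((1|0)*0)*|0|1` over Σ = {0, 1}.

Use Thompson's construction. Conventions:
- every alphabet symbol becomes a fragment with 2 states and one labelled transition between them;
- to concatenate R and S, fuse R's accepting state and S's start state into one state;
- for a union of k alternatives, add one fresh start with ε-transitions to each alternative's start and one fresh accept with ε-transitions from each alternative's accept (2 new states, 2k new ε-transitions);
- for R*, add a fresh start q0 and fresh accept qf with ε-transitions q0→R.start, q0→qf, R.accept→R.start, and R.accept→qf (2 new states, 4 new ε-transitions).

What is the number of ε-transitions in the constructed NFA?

Recursing over subexpressions:
Each of the 5 symbol leaves contributes 0 ε-transitions.
  1|0 = 4 ε-transitions
  (1|0)* = 8 ε-transitions
  (1|0)*0 = 8 ε-transitions
  ((1|0)*0)* = 12 ε-transitions
  ((1|0)*0)*|0|1 = 18 ε-transitions

18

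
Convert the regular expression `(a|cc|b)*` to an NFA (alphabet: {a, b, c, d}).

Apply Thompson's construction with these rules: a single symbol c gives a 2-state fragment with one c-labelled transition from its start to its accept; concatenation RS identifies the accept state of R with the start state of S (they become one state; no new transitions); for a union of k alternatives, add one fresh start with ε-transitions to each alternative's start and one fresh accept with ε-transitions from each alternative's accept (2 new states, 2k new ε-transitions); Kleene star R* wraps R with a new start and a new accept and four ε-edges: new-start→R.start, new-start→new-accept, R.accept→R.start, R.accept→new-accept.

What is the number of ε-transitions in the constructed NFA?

Recursing over subexpressions:
Each of the 4 symbol leaves contributes 0 ε-transitions.
  cc = 0 ε-transitions
  a|cc|b = 6 ε-transitions
  (a|cc|b)* = 10 ε-transitions

10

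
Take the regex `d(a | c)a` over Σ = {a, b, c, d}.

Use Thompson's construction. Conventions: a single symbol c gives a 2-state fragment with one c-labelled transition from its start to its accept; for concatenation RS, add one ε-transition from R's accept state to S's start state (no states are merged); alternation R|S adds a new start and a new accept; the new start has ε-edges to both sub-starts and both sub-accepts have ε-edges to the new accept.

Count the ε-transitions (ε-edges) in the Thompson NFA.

Bottom-up over the parse tree:
Each of the 4 symbol leaves contributes 0 ε-transitions.
  a | c → 4 ε-transitions
  d(a | c)a → 6 ε-transitions

6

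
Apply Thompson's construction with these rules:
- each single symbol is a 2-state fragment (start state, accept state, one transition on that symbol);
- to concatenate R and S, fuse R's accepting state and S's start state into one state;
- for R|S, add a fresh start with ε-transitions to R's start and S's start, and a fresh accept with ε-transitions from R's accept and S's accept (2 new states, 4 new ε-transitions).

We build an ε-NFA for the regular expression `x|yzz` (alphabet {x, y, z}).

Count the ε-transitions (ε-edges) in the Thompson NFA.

Bottom-up over the parse tree:
Each of the 4 symbol leaves contributes 0 ε-transitions.
  yzz : 0 ε-transitions
  x|yzz : 4 ε-transitions

4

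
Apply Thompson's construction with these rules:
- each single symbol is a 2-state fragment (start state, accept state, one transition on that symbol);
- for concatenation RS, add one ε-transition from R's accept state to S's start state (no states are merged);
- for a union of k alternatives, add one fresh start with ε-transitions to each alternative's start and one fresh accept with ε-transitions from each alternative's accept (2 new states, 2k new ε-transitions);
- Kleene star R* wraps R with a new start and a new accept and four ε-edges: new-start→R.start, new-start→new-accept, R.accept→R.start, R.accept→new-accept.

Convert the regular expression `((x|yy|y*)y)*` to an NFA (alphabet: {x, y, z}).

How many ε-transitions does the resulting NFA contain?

16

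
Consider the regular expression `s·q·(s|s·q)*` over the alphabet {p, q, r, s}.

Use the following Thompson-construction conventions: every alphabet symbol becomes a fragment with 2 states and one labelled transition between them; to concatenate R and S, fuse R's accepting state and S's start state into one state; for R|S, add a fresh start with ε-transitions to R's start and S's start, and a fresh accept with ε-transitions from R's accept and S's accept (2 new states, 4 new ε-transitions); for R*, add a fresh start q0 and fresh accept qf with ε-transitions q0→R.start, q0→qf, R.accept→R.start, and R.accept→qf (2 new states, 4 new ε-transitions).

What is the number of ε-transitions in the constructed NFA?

Per subexpression:
Each of the 5 symbol leaves contributes 0 ε-transitions.
  s·q → 0 ε-transitions
  s|s·q → 4 ε-transitions
  (s|s·q)* → 8 ε-transitions
  s·q·(s|s·q)* → 8 ε-transitions

8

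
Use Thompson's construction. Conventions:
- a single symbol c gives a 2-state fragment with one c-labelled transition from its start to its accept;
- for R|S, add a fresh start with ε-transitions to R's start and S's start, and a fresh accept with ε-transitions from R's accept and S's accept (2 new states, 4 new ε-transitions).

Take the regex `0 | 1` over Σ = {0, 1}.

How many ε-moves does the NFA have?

By structural recursion:
Each of the 2 symbol leaves contributes 0 ε-transitions.
  0 | 1 : 4 ε-transitions

4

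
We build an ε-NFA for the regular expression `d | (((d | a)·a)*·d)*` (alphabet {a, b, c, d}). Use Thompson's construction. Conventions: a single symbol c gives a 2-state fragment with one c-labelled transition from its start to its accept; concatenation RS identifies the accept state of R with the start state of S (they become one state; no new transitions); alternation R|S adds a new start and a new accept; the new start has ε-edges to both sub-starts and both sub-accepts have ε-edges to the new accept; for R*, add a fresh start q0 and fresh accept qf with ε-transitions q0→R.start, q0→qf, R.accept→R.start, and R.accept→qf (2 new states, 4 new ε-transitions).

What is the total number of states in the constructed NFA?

By structural recursion:
Each of the 5 symbol leaves contributes a 2-state fragment.
  d | a : 6 states
  (d | a)·a : 7 states
  ((d | a)·a)* : 9 states
  ((d | a)·a)*·d : 10 states
  (((d | a)·a)*·d)* : 12 states
  d | (((d | a)·a)*·d)* : 16 states

16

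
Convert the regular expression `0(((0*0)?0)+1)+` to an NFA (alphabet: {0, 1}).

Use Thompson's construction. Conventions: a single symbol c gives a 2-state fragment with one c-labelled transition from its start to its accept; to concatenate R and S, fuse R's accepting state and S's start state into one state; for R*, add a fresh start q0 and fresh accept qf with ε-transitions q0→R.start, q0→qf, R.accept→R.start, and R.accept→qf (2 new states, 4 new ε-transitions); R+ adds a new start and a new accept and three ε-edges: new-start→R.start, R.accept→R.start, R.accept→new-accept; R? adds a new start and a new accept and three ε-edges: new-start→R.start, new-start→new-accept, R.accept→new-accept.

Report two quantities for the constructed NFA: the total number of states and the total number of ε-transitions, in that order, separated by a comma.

14, 13

Per subexpression:
Each of the 5 symbol leaves contributes 2 states and 0 ε-transitions.
  0* : 4 states, 4 ε-transitions
  0*0 : 5 states, 4 ε-transitions
  (0*0)? : 7 states, 7 ε-transitions
  (0*0)?0 : 8 states, 7 ε-transitions
  ((0*0)?0)+ : 10 states, 10 ε-transitions
  ((0*0)?0)+1 : 11 states, 10 ε-transitions
  (((0*0)?0)+1)+ : 13 states, 13 ε-transitions
  0(((0*0)?0)+1)+ : 14 states, 13 ε-transitions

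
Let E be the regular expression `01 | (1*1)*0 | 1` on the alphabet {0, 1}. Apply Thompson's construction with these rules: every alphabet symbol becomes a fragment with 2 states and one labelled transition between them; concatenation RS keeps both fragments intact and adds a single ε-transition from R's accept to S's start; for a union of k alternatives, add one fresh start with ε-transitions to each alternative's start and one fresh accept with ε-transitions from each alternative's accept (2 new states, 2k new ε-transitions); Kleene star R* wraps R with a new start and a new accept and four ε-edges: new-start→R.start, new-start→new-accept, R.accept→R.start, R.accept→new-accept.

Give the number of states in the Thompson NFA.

18

By structural recursion:
Each of the 6 symbol leaves contributes a 2-state fragment.
  01 → 4 states
  1* → 4 states
  1*1 → 6 states
  (1*1)* → 8 states
  (1*1)*0 → 10 states
  01 | (1*1)*0 | 1 → 18 states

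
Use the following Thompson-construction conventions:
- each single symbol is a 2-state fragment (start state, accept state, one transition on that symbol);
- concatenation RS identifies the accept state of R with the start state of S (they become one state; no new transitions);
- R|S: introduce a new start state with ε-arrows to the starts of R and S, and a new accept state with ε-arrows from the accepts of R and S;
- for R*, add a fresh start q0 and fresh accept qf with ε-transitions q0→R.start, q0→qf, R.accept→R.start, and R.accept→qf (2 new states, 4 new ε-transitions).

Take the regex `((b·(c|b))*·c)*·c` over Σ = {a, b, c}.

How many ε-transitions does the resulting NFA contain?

12

By structural recursion:
Each of the 5 symbol leaves contributes 0 ε-transitions.
  c|b = 4 ε-transitions
  b·(c|b) = 4 ε-transitions
  (b·(c|b))* = 8 ε-transitions
  (b·(c|b))*·c = 8 ε-transitions
  ((b·(c|b))*·c)* = 12 ε-transitions
  ((b·(c|b))*·c)*·c = 12 ε-transitions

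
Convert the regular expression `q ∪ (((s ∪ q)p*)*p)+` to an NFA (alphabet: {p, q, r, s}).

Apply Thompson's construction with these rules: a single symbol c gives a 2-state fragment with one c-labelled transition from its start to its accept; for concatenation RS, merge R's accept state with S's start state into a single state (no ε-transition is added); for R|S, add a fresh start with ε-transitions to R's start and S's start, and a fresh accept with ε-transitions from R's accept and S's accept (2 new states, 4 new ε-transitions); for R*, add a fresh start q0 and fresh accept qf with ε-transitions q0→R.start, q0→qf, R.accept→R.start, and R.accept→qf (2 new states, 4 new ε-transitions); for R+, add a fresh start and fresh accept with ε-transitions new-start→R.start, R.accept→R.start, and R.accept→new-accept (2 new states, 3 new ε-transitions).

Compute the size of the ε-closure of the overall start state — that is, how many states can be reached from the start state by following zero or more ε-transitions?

8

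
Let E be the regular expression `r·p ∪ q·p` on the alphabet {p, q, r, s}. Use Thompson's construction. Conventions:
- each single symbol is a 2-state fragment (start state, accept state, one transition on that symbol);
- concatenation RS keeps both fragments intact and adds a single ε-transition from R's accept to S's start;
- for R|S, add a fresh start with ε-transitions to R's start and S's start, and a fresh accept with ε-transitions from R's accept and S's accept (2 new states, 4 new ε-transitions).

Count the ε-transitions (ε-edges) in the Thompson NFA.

6

By structural recursion:
Each of the 4 symbol leaves contributes 0 ε-transitions.
  r·p — 1 ε-transition
  q·p — 1 ε-transition
  r·p ∪ q·p — 6 ε-transitions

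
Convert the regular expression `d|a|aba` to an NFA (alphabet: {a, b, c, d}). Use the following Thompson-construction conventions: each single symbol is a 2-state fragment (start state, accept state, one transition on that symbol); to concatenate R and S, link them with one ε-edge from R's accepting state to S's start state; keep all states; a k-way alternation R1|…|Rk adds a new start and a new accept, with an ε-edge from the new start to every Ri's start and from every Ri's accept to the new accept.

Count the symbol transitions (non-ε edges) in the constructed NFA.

Per subexpression:
Each of the 5 symbol leaves contributes exactly 1 symbol transition.
  aba : 3 symbol transitions
  d|a|aba : 5 symbol transitions

5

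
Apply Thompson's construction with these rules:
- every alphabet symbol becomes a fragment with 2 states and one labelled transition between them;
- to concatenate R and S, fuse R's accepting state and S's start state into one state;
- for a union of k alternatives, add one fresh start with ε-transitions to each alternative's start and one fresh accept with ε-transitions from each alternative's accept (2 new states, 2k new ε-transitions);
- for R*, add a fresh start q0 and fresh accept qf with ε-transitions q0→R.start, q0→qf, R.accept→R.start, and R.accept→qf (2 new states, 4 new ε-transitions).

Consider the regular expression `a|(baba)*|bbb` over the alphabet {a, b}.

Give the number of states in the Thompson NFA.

15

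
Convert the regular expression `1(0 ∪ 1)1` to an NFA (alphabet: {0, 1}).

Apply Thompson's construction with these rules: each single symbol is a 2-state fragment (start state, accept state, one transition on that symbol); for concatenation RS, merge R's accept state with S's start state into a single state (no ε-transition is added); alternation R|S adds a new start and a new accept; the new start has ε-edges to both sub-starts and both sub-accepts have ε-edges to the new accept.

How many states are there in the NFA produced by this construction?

8

Building bottom-up:
Each of the 4 symbol leaves contributes a 2-state fragment.
  0 ∪ 1 = 6 states
  1(0 ∪ 1)1 = 8 states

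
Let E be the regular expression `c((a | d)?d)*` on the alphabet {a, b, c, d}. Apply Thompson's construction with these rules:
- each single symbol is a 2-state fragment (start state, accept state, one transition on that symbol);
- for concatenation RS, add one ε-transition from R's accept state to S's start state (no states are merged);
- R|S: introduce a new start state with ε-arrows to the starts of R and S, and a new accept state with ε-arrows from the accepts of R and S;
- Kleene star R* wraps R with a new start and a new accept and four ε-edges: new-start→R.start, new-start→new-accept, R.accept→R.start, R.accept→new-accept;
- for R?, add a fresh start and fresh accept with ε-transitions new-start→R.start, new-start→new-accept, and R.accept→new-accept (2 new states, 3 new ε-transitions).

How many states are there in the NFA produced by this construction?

14

Recursing over subexpressions:
Each of the 4 symbol leaves contributes a 2-state fragment.
  a | d = 6 states
  (a | d)? = 8 states
  (a | d)?d = 10 states
  ((a | d)?d)* = 12 states
  c((a | d)?d)* = 14 states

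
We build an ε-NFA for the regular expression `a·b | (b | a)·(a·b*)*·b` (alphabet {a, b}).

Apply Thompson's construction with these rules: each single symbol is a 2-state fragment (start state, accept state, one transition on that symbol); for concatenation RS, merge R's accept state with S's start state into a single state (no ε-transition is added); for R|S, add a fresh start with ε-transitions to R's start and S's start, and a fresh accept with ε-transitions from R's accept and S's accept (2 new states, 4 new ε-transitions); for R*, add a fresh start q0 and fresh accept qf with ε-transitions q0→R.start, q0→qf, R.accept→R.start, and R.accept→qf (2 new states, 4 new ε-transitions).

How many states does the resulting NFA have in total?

Recursing over subexpressions:
Each of the 7 symbol leaves contributes a 2-state fragment.
  a·b — 3 states
  b | a — 6 states
  b* — 4 states
  a·b* — 5 states
  (a·b*)* — 7 states
  (b | a)·(a·b*)*·b — 13 states
  a·b | (b | a)·(a·b*)*·b — 18 states

18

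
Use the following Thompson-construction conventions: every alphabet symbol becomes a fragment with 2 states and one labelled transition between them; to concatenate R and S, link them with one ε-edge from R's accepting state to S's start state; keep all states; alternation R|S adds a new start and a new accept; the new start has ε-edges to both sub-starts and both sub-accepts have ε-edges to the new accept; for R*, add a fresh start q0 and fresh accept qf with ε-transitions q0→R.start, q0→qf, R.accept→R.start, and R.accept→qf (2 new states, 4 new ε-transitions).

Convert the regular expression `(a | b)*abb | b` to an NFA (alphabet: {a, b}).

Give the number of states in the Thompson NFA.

18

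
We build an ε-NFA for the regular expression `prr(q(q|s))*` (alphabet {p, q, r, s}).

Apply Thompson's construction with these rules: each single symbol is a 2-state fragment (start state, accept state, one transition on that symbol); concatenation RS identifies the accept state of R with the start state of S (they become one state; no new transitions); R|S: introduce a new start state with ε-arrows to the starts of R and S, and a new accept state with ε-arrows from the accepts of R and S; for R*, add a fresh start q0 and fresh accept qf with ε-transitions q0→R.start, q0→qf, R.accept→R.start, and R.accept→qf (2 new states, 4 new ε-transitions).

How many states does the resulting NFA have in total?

Per subexpression:
Each of the 6 symbol leaves contributes a 2-state fragment.
  q|s : 6 states
  q(q|s) : 7 states
  (q(q|s))* : 9 states
  prr(q(q|s))* : 12 states

12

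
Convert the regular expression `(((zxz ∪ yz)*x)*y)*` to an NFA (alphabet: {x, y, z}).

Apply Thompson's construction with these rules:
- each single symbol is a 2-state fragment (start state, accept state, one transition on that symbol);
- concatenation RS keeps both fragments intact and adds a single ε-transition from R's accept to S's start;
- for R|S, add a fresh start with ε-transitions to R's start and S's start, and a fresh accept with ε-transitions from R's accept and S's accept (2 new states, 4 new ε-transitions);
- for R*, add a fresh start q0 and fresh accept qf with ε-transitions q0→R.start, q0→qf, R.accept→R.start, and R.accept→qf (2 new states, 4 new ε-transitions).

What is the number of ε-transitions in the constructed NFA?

Bottom-up over the parse tree:
Each of the 7 symbol leaves contributes 0 ε-transitions.
  zxz : 2 ε-transitions
  yz : 1 ε-transition
  zxz ∪ yz : 7 ε-transitions
  (zxz ∪ yz)* : 11 ε-transitions
  (zxz ∪ yz)*x : 12 ε-transitions
  ((zxz ∪ yz)*x)* : 16 ε-transitions
  ((zxz ∪ yz)*x)*y : 17 ε-transitions
  (((zxz ∪ yz)*x)*y)* : 21 ε-transitions

21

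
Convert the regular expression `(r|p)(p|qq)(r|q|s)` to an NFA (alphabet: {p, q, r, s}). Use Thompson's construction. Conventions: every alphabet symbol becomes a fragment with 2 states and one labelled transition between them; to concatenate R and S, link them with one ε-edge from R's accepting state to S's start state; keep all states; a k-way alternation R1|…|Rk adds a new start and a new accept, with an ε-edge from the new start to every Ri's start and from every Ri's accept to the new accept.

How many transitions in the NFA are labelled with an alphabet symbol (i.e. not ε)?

8

Building bottom-up:
Each of the 8 symbol leaves contributes exactly 1 symbol transition.
  r|p : 2 symbol transitions
  qq : 2 symbol transitions
  p|qq : 3 symbol transitions
  r|q|s : 3 symbol transitions
  (r|p)(p|qq)(r|q|s) : 8 symbol transitions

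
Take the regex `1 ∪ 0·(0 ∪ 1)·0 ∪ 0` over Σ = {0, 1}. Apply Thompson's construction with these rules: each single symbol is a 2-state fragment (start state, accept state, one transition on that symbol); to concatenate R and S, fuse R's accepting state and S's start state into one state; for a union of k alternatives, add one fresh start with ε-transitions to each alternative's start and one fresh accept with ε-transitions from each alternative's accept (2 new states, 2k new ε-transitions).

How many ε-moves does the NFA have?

Building bottom-up:
Each of the 6 symbol leaves contributes 0 ε-transitions.
  0 ∪ 1 : 4 ε-transitions
  0·(0 ∪ 1)·0 : 4 ε-transitions
  1 ∪ 0·(0 ∪ 1)·0 ∪ 0 : 10 ε-transitions

10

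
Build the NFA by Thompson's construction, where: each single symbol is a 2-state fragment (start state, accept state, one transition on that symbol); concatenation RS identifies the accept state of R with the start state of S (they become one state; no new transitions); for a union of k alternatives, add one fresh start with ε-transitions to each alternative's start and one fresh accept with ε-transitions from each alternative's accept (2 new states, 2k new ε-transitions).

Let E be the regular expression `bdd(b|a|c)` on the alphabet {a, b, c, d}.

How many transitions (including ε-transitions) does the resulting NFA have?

12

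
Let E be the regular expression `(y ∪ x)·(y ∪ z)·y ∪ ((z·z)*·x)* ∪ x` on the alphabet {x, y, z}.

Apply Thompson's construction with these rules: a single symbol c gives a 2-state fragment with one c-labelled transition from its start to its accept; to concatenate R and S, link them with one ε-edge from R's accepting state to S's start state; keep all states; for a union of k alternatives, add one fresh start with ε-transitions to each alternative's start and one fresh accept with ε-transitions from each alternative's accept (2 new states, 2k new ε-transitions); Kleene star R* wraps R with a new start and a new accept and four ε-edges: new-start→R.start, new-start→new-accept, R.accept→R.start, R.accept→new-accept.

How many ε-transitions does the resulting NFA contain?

26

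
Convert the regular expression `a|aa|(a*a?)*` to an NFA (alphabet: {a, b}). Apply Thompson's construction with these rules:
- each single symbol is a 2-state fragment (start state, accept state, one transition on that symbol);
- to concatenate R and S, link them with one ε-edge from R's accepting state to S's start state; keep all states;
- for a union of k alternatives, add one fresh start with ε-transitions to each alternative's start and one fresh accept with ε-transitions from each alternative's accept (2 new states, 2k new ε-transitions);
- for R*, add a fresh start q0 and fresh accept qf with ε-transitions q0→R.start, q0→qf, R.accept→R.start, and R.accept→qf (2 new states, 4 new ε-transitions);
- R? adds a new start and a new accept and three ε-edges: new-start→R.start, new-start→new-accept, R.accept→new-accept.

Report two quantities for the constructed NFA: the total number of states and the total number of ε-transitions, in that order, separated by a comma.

18, 19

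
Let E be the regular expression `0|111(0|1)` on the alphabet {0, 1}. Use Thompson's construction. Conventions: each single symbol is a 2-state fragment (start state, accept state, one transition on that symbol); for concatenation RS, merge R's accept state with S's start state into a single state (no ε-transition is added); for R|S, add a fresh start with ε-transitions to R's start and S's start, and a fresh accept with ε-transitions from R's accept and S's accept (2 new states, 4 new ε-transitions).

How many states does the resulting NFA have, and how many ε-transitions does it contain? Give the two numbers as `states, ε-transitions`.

Recursing over subexpressions:
Each of the 6 symbol leaves contributes 2 states and 0 ε-transitions.
  0|1 = 6 states, 4 ε-transitions
  111(0|1) = 9 states, 4 ε-transitions
  0|111(0|1) = 13 states, 8 ε-transitions

13, 8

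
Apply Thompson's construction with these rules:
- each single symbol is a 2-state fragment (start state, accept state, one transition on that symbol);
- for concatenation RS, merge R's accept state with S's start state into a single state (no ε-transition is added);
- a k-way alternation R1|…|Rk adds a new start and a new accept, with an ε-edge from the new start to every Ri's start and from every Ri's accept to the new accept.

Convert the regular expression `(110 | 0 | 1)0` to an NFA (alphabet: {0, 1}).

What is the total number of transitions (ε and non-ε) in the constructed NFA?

Recursing over subexpressions:
Each of the 6 symbol leaves contributes 1 transition (1 symbol, 0 ε).
  110 = 3 transitions (3 symbol, 0 ε)
  110 | 0 | 1 = 11 transitions (5 symbol, 6 ε)
  (110 | 0 | 1)0 = 12 transitions (6 symbol, 6 ε)

12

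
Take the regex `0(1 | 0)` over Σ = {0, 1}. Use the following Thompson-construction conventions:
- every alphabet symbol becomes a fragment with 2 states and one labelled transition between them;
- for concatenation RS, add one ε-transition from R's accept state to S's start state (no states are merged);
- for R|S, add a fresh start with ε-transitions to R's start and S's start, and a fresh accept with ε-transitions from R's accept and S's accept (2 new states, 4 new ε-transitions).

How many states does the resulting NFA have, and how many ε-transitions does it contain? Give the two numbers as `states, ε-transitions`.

8, 5

Building bottom-up:
Each of the 3 symbol leaves contributes 2 states and 0 ε-transitions.
  1 | 0 = 6 states, 4 ε-transitions
  0(1 | 0) = 8 states, 5 ε-transitions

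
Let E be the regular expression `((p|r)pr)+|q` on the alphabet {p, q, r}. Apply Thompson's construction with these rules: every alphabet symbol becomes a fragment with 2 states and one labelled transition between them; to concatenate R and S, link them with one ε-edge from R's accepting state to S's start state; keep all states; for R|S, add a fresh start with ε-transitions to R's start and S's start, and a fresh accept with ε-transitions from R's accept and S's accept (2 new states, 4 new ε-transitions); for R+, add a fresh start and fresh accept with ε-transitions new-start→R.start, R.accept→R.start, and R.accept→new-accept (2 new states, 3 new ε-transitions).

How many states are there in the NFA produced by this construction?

Recursing over subexpressions:
Each of the 5 symbol leaves contributes a 2-state fragment.
  p|r = 6 states
  (p|r)pr = 10 states
  ((p|r)pr)+ = 12 states
  ((p|r)pr)+|q = 16 states

16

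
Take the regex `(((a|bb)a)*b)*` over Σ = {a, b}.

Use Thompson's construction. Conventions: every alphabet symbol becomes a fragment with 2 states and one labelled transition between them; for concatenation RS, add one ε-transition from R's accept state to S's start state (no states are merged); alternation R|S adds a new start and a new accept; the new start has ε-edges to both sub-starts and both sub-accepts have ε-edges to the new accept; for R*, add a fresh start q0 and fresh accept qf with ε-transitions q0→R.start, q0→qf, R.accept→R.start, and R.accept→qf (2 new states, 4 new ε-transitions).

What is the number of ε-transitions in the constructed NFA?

Recursing over subexpressions:
Each of the 5 symbol leaves contributes 0 ε-transitions.
  bb : 1 ε-transition
  a|bb : 5 ε-transitions
  (a|bb)a : 6 ε-transitions
  ((a|bb)a)* : 10 ε-transitions
  ((a|bb)a)*b : 11 ε-transitions
  (((a|bb)a)*b)* : 15 ε-transitions

15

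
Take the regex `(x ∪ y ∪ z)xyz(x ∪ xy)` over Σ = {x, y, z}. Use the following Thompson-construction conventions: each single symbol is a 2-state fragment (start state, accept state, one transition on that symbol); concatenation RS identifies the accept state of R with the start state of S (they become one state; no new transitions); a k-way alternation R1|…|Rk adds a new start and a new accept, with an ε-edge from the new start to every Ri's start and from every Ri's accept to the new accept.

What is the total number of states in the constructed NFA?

Bottom-up over the parse tree:
Each of the 9 symbol leaves contributes a 2-state fragment.
  x ∪ y ∪ z → 8 states
  xy → 3 states
  x ∪ xy → 7 states
  (x ∪ y ∪ z)xyz(x ∪ xy) → 17 states

17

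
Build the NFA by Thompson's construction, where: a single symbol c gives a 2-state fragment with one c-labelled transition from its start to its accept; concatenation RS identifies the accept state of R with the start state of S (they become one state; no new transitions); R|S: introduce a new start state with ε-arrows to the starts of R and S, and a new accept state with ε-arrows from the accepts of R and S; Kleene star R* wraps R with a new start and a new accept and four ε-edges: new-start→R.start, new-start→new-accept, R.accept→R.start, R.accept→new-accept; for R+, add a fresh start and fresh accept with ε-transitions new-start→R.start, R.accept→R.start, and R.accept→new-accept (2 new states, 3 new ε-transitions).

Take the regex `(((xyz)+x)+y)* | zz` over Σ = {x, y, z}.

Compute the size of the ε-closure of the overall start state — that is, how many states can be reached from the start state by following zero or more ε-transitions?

Work bottom-up. For each fragment F, track |ε-closure(F.start)| and whether F's accept lies in that closure (i.e. whether F accepts ε). A single-symbol fragment has closure size 1 and does not accept ε.
  xyz : same as the first factor's closure: C = 1
  (xyz)+ : new start ε-reaches only the body's start; the new accept needs a symbol first: C = 1 + 1 = 2
  (xyz)+x : C equals the left operand's closure size = 2 (its accept is not ε-reachable, so the closure stops there)
  ((xyz)+x)+ : C = 1 + 2 = 3 (the body doesn't accept ε, so the new accept is not reached)
  ((xyz)+x)+y : C equals the left operand's closure size = 3 (its accept is not ε-reachable, so the closure stops there)
  (((xyz)+x)+y)* : the star's fresh start ε-reaches both the body's start and the fresh accept: C = 2 + 3 = 5
  zz : C equals the left operand's closure size = 1 (its accept is not ε-reachable, so the closure stops there)
  (((xyz)+x)+y)* | zz : C = 1 (new start) + (5 + 1) + 1 (new accept, since some branch ε-reaches its own accept) = 8

8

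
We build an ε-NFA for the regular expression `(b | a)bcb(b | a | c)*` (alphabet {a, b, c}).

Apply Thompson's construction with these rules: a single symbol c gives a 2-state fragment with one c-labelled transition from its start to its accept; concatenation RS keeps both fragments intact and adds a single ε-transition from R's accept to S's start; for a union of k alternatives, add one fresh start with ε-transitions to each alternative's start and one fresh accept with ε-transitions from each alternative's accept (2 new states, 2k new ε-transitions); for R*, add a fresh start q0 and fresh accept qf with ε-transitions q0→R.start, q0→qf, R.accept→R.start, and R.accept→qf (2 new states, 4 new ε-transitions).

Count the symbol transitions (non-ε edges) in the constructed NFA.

8

Recursing over subexpressions:
Each of the 8 symbol leaves contributes exactly 1 symbol transition.
  b | a → 2 symbol transitions
  b | a | c → 3 symbol transitions
  (b | a | c)* → 3 symbol transitions
  (b | a)bcb(b | a | c)* → 8 symbol transitions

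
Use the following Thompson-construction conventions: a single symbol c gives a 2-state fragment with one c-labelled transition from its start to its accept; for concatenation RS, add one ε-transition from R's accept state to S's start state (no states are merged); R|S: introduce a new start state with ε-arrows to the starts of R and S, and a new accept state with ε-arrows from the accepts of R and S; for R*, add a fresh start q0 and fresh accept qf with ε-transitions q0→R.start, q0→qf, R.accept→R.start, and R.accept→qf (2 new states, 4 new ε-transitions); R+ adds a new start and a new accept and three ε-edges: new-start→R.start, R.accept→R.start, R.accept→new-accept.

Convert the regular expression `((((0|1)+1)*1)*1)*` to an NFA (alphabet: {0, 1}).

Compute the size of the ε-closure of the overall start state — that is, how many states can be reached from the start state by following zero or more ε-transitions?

Work bottom-up. For each fragment F, track |ε-closure(F.start)| and whether F's accept lies in that closure (i.e. whether F accepts ε). A single-symbol fragment has closure size 1 and does not accept ε.
  0|1 : new start ε-reaches every alternative's start; none of them accept ε, so the new accept is not reached: C = 1 + 1 + 1 = 3
  (0|1)+ : new start ε-reaches only the body's start; the new accept needs a symbol first: C = 1 + 3 = 4
  (0|1)+1 : same as the first factor's closure: C = 4
  ((0|1)+1)* : new start has ε-edges to the inner start and to the new accept, so C = 2 + 4 = 6
  ((0|1)+1)*1 : the left operand accepts ε, so the closure extends into the next operand (via the concat ε-link); C = 6 + 1 = 7
  (((0|1)+1)*1)* : new start has ε-edges to the inner start and to the new accept, so C = 2 + 7 = 9
  (((0|1)+1)*1)*1 : C = 9 + 1 = 10 (closure spills across the concat boundary because the left factor accepts ε)
  ((((0|1)+1)*1)*1)* : C = 1 (new start) + 10 (body) + 1 (new accept) = 12

12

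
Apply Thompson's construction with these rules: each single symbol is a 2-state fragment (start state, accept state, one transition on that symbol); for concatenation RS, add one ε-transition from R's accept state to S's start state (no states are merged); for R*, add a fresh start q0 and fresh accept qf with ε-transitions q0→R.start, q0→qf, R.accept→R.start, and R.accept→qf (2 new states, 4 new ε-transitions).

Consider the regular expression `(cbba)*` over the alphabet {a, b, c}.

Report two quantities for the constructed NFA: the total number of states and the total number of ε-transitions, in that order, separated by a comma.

10, 7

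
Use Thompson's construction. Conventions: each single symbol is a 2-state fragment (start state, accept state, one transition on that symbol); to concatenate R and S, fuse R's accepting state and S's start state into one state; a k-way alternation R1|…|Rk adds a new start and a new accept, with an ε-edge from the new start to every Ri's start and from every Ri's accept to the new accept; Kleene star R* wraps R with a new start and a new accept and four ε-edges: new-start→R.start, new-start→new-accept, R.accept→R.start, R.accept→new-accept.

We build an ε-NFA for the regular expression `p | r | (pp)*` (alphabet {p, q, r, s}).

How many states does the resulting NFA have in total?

Per subexpression:
Each of the 4 symbol leaves contributes a 2-state fragment.
  pp — 3 states
  (pp)* — 5 states
  p | r | (pp)* — 11 states

11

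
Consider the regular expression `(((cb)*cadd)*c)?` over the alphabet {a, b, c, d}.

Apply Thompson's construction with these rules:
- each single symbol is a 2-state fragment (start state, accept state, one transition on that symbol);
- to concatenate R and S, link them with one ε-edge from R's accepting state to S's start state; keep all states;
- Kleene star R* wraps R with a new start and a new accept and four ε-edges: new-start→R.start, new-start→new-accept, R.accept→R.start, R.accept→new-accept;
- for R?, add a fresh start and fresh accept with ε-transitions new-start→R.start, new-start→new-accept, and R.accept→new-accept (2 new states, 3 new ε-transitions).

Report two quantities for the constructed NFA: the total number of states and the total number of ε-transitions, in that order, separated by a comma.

Recursing over subexpressions:
Each of the 7 symbol leaves contributes 2 states and 0 ε-transitions.
  cb : 4 states, 1 ε-transition
  (cb)* : 6 states, 5 ε-transitions
  (cb)*cadd : 14 states, 9 ε-transitions
  ((cb)*cadd)* : 16 states, 13 ε-transitions
  ((cb)*cadd)*c : 18 states, 14 ε-transitions
  (((cb)*cadd)*c)? : 20 states, 17 ε-transitions

20, 17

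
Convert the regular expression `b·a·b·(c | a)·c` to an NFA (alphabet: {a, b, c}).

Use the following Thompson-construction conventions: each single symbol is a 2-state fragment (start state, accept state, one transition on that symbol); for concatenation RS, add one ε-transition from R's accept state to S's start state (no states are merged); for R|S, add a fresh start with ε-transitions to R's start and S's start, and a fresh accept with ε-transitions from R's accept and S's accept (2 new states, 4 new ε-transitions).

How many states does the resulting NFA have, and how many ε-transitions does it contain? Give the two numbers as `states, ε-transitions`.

By structural recursion:
Each of the 6 symbol leaves contributes 2 states and 0 ε-transitions.
  c | a — 6 states, 4 ε-transitions
  b·a·b·(c | a)·c — 14 states, 8 ε-transitions

14, 8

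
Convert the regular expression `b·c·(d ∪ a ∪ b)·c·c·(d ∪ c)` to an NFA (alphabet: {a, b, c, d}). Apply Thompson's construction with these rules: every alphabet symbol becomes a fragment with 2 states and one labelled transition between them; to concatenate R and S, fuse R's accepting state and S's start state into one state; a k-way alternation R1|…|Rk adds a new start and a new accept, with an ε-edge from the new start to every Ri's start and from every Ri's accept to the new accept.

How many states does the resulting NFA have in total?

Building bottom-up:
Each of the 9 symbol leaves contributes a 2-state fragment.
  d ∪ a ∪ b = 8 states
  d ∪ c = 6 states
  b·c·(d ∪ a ∪ b)·c·c·(d ∪ c) = 17 states

17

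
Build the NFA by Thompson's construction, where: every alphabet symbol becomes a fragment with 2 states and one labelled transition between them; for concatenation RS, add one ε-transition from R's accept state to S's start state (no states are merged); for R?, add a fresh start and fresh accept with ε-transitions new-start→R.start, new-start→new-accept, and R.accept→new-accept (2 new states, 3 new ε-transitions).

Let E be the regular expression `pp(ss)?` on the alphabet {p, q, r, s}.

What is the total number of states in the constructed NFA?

10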